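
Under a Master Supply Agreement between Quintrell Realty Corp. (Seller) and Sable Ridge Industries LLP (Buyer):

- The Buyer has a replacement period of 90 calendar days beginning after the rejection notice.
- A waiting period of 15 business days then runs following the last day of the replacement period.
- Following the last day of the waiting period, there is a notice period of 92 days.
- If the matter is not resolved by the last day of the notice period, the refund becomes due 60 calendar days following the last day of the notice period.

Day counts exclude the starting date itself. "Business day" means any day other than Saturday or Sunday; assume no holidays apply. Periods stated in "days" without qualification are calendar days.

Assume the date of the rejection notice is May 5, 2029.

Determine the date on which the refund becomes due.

Jan 23, 2030

Adding 90 calendar days to May 5, 2029 gives Aug 3, 2029, which is the last day of the replacement period.
The last day of the waiting period: 15 business days after Friday, Aug 3, 2029, skipping weekends — Aug 6, Aug 7, Aug 8, Aug 9, …, Aug 22, Aug 23, Aug 24 — lands on Friday, Aug 24, 2029.
The last day of the notice period: 92 calendar days after Aug 24, 2029 is Nov 24, 2029.
The date on which the refund becomes due: 60 calendar days after Nov 24, 2029 is Jan 23, 2030.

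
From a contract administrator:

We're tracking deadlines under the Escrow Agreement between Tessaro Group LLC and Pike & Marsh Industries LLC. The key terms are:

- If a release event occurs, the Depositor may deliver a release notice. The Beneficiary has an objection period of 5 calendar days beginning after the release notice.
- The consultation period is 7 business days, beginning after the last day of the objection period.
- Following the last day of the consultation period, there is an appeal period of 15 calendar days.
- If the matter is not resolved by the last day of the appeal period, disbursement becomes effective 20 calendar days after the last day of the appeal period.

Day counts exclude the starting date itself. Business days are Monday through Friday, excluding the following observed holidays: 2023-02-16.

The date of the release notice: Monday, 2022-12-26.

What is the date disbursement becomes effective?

The last day of the objection period: 2022-12-26 + 5 days = 2022-12-31.
The last day of the consultation period: 7 business days after Saturday, 2022-12-31, skipping weekends — Jan 2, Jan 3, Jan 4, Jan 5, Jan 6, Jan 9, Jan 10 — lands on Tuesday, 2023-01-10.
Adding 15 calendar days to 2023-01-10 gives 2023-01-25, which is the last day of the appeal period.
Adding 20 calendar days to 2023-01-25 gives 2023-02-14, which is the date disbursement becomes effective.

2023-02-14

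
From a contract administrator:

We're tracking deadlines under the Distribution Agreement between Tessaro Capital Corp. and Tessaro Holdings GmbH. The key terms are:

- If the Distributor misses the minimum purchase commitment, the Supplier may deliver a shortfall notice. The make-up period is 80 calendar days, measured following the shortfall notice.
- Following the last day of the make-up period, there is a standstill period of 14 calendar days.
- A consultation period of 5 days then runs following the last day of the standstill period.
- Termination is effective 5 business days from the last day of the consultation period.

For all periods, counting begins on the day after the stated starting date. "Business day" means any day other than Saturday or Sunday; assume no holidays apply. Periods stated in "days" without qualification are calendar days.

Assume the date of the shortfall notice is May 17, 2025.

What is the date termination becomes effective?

August 29, 2025

The last day of the make-up period: May 17, 2025 + 80 days = August 5, 2025.
The last day of the standstill period: August 5, 2025 + 14 days = August 19, 2025.
The last day of the consultation period: August 19, 2025 + 5 days = August 24, 2025.
The date termination becomes effective: counting 5 business days from Sunday, August 24, 2025 (Aug 25, Aug 26, Aug 27, Aug 28, Aug 29, skipping weekends) reaches Friday, August 29, 2025.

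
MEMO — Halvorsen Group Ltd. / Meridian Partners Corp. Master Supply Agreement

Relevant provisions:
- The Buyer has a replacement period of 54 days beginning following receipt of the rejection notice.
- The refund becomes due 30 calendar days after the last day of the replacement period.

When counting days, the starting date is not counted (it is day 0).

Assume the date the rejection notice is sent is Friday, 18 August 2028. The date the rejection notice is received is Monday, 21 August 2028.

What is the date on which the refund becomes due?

13 November 2028

The last day of the replacement period: 21 August 2028 + 54 days = 14 October 2028.
The date on which the refund becomes due: 30 calendar days after 14 October 2028 is 13 November 2028.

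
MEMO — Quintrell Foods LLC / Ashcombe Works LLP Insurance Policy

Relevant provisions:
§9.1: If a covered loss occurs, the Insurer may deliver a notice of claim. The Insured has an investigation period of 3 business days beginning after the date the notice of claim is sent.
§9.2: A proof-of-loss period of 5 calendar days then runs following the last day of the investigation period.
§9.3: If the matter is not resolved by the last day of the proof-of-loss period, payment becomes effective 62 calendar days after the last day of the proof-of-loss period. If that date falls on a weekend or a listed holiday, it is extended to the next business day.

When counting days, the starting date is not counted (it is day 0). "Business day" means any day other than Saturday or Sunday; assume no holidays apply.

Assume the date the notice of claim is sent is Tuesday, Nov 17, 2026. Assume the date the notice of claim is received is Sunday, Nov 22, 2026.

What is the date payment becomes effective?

The last day of the investigation period: counting 3 business days from Tuesday, Nov 17, 2026 (Nov 18, Nov 19, Nov 20, skipping weekends) reaches Friday, Nov 20, 2026.
Adding 5 calendar days to Nov 20, 2026 gives Nov 25, 2026, which is the last day of the proof-of-loss period.
The date payment becomes effective: Nov 25, 2026 + 62 days = Jan 26, 2027. Jan 26, 2027 is a Tuesday, so no roll-forward applies.

Jan 26, 2027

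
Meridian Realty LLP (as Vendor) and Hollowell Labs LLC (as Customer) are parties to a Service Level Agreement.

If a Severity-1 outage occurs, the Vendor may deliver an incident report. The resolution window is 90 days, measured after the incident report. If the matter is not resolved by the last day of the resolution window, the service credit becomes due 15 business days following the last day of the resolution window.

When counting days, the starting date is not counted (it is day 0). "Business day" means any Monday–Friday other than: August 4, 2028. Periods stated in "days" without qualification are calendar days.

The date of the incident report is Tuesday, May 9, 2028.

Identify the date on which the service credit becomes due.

Adding 90 calendar days to May 9, 2028 gives August 7, 2028, which is the last day of the resolution window.
The date on which the service credit becomes due: 15 business days after Monday, August 7, 2028, skipping weekends — Aug 8, Aug 9, Aug 10, Aug 11, …, Aug 24, Aug 25, Aug 28 — lands on Monday, August 28, 2028.

August 28, 2028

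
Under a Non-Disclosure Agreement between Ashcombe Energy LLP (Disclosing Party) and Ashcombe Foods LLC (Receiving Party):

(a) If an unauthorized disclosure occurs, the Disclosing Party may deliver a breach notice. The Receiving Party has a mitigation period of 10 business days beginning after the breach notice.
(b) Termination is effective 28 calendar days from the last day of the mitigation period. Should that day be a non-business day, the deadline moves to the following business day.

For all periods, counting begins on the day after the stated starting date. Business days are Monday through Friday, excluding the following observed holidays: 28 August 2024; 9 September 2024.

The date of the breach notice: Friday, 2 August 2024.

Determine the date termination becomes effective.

13 September 2024

The last day of the mitigation period: 10 business days after Friday, 2 August 2024, skipping weekends — Aug 5, Aug 6, Aug 7, Aug 8, Aug 9, Aug 12, Aug 13, Aug 14, Aug 15, Aug 16 — lands on Friday, 16 August 2024.
The date termination becomes effective: 16 August 2024 + 28 days = 13 September 2024. 13 September 2024 is a Friday and is not a listed holiday, so no roll-forward applies.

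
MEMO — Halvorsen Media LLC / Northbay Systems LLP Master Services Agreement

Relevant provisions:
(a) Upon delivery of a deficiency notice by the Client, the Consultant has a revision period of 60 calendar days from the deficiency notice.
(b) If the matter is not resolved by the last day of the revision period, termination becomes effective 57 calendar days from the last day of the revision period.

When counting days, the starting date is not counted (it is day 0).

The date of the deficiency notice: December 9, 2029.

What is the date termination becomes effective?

April 5, 2030

Adding 60 calendar days to December 9, 2029 gives February 7, 2030, which is the last day of the revision period.
The date termination becomes effective: 57 calendar days after February 7, 2030 is April 5, 2030.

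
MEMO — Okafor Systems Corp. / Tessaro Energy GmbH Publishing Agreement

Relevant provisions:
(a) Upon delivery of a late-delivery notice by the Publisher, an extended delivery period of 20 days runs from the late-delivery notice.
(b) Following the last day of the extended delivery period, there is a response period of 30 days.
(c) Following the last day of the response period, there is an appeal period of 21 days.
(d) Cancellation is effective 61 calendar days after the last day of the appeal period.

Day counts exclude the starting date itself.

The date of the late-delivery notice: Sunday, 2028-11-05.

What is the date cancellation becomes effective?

Adding 20 calendar days to 2028-11-05 gives 2028-11-25, which is the last day of the extended delivery period.
Adding 30 calendar days to 2028-11-25 gives 2028-12-25, which is the last day of the response period.
Adding 21 calendar days to 2028-12-25 gives 2029-01-15, which is the last day of the appeal period.
The date cancellation becomes effective: 2029-01-15 + 61 days = 2029-03-17.

2029-03-17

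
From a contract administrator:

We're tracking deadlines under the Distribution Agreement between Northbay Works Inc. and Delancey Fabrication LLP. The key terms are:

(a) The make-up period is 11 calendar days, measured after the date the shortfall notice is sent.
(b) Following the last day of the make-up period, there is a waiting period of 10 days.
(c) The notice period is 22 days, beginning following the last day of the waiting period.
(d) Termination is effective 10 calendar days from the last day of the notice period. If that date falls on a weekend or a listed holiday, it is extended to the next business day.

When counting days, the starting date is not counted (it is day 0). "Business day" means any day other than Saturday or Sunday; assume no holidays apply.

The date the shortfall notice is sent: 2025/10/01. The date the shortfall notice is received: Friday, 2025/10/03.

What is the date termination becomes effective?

The last day of the make-up period: 2025/10/01 + 11 days = 2025/10/12.
Adding 10 calendar days to 2025/10/12 gives 2025/10/22, which is the last day of the waiting period.
Adding 22 calendar days to 2025/10/22 gives 2025/11/13, which is the last day of the notice period.
The date termination becomes effective: 10 calendar days after 2025/11/13 is 2025/11/23. That falls on a Sunday, so it rolls to the next business day, Monday, 2025/11/24.

2025/11/24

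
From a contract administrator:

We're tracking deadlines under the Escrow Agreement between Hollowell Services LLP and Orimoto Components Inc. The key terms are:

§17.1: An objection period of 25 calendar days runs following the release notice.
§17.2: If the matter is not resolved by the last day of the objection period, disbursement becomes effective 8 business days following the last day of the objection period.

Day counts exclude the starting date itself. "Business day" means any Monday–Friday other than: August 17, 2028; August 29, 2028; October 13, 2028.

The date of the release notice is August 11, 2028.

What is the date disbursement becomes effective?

September 15, 2028

Adding 25 calendar days to August 11, 2028 gives September 5, 2028, which is the last day of the objection period.
The date disbursement becomes effective: counting 8 business days from Tuesday, September 5, 2028 (Sep 6, Sep 7, Sep 8, Sep 11, Sep 12, Sep 13, Sep 14, Sep 15, skipping weekends) reaches Friday, September 15, 2028.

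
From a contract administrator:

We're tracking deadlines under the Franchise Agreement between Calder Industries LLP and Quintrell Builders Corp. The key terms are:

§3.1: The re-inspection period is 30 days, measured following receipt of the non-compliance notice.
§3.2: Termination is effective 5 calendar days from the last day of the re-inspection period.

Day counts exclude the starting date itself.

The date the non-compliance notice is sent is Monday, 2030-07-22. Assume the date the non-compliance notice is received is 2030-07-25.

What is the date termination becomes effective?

2030-08-29

Adding 30 calendar days to 2030-07-25 gives 2030-08-24, which is the last day of the re-inspection period.
The date termination becomes effective: 5 calendar days after 2030-08-24 is 2030-08-29.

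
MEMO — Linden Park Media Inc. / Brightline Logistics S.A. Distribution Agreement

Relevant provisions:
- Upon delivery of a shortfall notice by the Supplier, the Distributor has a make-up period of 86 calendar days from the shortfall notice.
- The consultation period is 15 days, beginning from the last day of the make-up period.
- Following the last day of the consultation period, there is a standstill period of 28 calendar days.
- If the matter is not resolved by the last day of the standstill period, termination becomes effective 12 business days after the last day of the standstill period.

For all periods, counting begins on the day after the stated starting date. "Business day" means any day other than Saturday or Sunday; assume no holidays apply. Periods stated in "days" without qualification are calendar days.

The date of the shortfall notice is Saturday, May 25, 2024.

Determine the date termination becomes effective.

Oct 17, 2024

The last day of the make-up period: May 25, 2024 + 86 days = Aug 19, 2024.
The last day of the consultation period: Aug 19, 2024 + 15 days = Sep 3, 2024.
The last day of the standstill period: 28 calendar days after Sep 3, 2024 is Oct 1, 2024.
The date termination becomes effective: 12 business days after Tuesday, Oct 1, 2024, skipping weekends — Oct 2, Oct 3, Oct 4, Oct 7, …, Oct 15, Oct 16, Oct 17 — lands on Thursday, Oct 17, 2024.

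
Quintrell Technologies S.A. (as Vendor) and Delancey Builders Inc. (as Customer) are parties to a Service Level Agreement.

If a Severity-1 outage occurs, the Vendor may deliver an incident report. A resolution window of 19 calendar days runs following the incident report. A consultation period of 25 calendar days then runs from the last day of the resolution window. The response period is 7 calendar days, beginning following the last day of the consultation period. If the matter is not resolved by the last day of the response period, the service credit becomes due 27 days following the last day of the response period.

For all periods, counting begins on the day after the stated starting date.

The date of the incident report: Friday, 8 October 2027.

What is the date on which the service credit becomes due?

The last day of the resolution window: 19 calendar days after 8 October 2027 is 27 October 2027.
The last day of the consultation period: 27 October 2027 + 25 days = 21 November 2027.
Adding 7 calendar days to 21 November 2027 gives 28 November 2027, which is the last day of the response period.
The date on which the service credit becomes due: 28 November 2027 + 27 days = 25 December 2027.

25 December 2027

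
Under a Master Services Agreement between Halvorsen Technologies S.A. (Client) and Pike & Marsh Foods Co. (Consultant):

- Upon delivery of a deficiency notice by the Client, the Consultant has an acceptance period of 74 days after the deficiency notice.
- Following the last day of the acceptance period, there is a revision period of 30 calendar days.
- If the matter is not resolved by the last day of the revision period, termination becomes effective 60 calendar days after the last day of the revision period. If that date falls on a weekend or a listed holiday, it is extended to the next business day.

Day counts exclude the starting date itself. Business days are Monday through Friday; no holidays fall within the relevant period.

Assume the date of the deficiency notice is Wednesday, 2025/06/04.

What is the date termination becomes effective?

The last day of the acceptance period: 74 calendar days after 2025/06/04 is 2025/08/17.
Adding 30 calendar days to 2025/08/17 gives 2025/09/16, which is the last day of the revision period.
The date termination becomes effective: 2025/09/16 + 60 days = 2025/11/15. That falls on a Saturday, so it rolls to the next business day, Monday, 2025/11/17.

2025/11/17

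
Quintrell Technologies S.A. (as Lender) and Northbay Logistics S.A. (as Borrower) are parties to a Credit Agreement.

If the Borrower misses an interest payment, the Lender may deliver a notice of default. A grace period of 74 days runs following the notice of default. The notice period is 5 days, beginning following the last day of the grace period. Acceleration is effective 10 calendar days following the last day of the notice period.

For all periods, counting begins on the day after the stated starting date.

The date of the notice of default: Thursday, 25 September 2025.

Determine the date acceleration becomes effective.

Adding 74 calendar days to 25 September 2025 gives 8 December 2025, which is the last day of the grace period.
The last day of the notice period: 5 calendar days after 8 December 2025 is 13 December 2025.
The date acceleration becomes effective: 10 calendar days after 13 December 2025 is 23 December 2025.

23 December 2025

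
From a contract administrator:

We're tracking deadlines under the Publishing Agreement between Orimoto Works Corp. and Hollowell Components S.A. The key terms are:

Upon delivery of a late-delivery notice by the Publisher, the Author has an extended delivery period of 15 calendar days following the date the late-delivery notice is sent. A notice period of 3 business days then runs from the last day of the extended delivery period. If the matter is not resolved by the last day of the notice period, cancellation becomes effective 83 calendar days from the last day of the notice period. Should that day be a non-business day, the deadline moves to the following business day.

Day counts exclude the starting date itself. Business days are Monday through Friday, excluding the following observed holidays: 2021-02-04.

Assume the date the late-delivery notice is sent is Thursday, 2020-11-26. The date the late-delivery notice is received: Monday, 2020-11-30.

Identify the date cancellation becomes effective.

The last day of the extended delivery period: 15 calendar days after 2020-11-26 is 2020-12-11.
The last day of the notice period: 3 business days after Friday, 2020-12-11, skipping weekends — Dec 14, Dec 15, Dec 16 — lands on Wednesday, 2020-12-16.
The date cancellation becomes effective: 83 calendar days after 2020-12-16 is 2021-03-09. 2021-03-09 is a Tuesday and is not a listed holiday, so no roll-forward applies.

2021-03-09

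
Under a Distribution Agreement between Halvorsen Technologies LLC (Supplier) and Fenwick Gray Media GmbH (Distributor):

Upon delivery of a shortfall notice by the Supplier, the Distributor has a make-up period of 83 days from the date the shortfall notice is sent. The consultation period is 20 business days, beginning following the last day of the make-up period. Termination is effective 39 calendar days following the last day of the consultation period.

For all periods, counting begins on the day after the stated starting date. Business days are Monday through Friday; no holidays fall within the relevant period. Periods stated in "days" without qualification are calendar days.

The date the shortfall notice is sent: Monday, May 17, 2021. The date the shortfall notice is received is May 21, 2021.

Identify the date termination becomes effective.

The last day of the make-up period: May 17, 2021 + 83 days = Aug 8, 2021.
From Sunday, Aug 8, 2021, 20 business days (Aug 9, Aug 10, Aug 11, Aug 12, …, Sep 1, Sep 2, Sep 3, skipping weekends) brings us to Friday, Sep 3, 2021, which is the last day of the consultation period.
The date termination becomes effective: Sep 3, 2021 + 39 days = Oct 12, 2021.

Oct 12, 2021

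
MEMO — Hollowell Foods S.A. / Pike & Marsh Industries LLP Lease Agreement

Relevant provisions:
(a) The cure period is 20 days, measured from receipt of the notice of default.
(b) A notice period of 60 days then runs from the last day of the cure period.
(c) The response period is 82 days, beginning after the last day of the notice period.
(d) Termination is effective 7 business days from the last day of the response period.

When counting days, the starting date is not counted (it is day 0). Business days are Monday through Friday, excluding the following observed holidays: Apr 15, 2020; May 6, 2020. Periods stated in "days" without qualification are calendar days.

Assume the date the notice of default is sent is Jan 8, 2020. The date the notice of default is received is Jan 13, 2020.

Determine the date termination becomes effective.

Jul 2, 2020

Adding 20 calendar days to Jan 13, 2020 gives Feb 2, 2020, which is the last day of the cure period.
The last day of the notice period: 60 calendar days after Feb 2, 2020 is Apr 2, 2020.
The last day of the response period: Apr 2, 2020 + 82 days = Jun 23, 2020.
From Tuesday, Jun 23, 2020, 7 business days (Jun 24, Jun 25, Jun 26, Jun 29, Jun 30, Jul 1, Jul 2, skipping weekends) brings us to Thursday, Jul 2, 2020, which is the date termination becomes effective.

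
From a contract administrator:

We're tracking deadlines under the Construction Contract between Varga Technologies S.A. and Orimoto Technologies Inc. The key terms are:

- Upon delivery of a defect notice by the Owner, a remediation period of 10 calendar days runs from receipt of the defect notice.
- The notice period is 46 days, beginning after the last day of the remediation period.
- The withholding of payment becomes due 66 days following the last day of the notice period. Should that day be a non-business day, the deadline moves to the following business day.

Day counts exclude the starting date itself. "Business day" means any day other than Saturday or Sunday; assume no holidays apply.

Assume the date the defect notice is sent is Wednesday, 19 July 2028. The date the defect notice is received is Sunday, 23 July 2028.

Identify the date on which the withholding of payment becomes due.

The last day of the remediation period: 23 July 2028 + 10 days = 2 August 2028.
The last day of the notice period: 2 August 2028 + 46 days = 17 September 2028.
The date on which the withholding of payment becomes due: 66 calendar days after 17 September 2028 is 22 November 2028. 22 November 2028 is a Wednesday, so no roll-forward applies.

22 November 2028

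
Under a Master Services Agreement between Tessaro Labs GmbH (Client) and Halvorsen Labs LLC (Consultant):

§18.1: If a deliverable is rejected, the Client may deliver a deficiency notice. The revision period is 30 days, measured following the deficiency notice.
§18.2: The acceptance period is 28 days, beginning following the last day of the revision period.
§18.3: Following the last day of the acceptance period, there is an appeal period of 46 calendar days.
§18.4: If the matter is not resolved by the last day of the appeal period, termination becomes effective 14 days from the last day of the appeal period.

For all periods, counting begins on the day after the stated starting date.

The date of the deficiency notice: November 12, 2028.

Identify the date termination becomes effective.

March 10, 2029

Adding 30 calendar days to November 12, 2028 gives December 12, 2028, which is the last day of the revision period.
Adding 28 calendar days to December 12, 2028 gives January 9, 2029, which is the last day of the acceptance period.
Adding 46 calendar days to January 9, 2029 gives February 24, 2029, which is the last day of the appeal period.
The date termination becomes effective: February 24, 2029 + 14 days = March 10, 2029.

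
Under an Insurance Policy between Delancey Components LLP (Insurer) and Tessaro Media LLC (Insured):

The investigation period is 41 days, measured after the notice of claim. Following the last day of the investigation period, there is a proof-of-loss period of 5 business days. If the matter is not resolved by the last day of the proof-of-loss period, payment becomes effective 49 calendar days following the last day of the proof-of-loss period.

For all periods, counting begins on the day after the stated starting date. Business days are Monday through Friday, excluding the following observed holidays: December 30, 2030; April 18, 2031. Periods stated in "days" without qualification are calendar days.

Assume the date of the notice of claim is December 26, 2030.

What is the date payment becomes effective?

April 2, 2031

The last day of the investigation period: 41 calendar days after December 26, 2030 is February 5, 2031.
The last day of the proof-of-loss period: 5 business days after Wednesday, February 5, 2031, skipping weekends — Feb 6, Feb 7, Feb 10, Feb 11, Feb 12 — lands on Wednesday, February 12, 2031.
Adding 49 calendar days to February 12, 2031 gives April 2, 2031, which is the date payment becomes effective.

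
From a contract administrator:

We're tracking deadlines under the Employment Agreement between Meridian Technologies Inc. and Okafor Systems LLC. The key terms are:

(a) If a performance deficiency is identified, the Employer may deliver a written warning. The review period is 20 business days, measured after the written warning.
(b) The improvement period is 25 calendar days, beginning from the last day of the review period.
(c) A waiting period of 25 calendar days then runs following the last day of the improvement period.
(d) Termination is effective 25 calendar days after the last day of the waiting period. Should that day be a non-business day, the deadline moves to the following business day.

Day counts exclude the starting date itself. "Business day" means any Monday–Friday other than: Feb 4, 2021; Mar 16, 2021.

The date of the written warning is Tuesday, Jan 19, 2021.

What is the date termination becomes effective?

The last day of the review period: 20 business days after Tuesday, Jan 19, 2021, skipping weekends and the listed holiday on Feb 4 — Jan 20, Jan 21, Jan 22, Jan 25, …, Feb 15, Feb 16, Feb 17 — lands on Wednesday, Feb 17, 2021.
The last day of the improvement period: Feb 17, 2021 + 25 days = Mar 14, 2021.
Adding 25 calendar days to Mar 14, 2021 gives Apr 8, 2021, which is the last day of the waiting period.
The date termination becomes effective: 25 calendar days after Apr 8, 2021 is May 3, 2021. May 3, 2021 is a Monday and is not a listed holiday, so no roll-forward applies.

May 3, 2021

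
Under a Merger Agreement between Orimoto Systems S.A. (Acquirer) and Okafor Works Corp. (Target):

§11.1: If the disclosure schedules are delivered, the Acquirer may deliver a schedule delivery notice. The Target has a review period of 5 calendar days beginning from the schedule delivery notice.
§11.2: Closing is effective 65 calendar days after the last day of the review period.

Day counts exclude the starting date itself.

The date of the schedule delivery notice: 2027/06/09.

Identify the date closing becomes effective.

The last day of the review period: 5 calendar days after 2027/06/09 is 2027/06/14.
Adding 65 calendar days to 2027/06/14 gives 2027/08/18, which is the date closing becomes effective.

2027/08/18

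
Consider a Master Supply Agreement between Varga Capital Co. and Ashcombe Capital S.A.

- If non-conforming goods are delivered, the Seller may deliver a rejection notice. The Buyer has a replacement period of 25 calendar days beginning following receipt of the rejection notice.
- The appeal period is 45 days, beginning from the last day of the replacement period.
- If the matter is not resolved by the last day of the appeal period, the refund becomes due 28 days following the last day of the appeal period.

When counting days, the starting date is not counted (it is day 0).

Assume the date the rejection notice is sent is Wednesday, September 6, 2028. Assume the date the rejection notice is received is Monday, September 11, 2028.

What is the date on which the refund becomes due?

December 18, 2028

The last day of the replacement period: September 11, 2028 + 25 days = October 6, 2028.
The last day of the appeal period: October 6, 2028 + 45 days = November 20, 2028.
Adding 28 calendar days to November 20, 2028 gives December 18, 2028, which is the date on which the refund becomes due.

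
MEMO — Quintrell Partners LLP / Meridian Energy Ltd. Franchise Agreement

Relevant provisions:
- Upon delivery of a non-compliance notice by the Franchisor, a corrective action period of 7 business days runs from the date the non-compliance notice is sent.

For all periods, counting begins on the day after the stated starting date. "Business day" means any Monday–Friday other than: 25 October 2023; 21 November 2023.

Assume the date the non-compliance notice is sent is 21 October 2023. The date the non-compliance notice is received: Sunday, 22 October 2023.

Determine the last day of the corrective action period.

1 November 2023

The last day of the corrective action period: counting 7 business days from Saturday, 21 October 2023 (Oct 23, Oct 24, Oct 26, Oct 27, Oct 30, Oct 31, Nov 1, skipping weekends and the listed holiday on Oct 25) reaches Wednesday, 1 November 2023.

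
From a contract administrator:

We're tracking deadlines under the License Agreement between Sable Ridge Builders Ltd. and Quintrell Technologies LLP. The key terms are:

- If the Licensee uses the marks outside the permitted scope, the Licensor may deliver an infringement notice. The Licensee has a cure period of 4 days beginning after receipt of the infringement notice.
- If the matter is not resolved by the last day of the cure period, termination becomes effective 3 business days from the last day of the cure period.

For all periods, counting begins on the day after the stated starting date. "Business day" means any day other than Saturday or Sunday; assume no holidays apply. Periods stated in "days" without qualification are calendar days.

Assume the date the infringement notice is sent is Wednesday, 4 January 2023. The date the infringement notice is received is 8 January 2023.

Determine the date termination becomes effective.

17 January 2023

The last day of the cure period: 4 calendar days after 8 January 2023 is 12 January 2023.
From Thursday, 12 January 2023, 3 business days (Jan 13, Jan 16, Jan 17, skipping weekends) brings us to Tuesday, 17 January 2023, which is the date termination becomes effective.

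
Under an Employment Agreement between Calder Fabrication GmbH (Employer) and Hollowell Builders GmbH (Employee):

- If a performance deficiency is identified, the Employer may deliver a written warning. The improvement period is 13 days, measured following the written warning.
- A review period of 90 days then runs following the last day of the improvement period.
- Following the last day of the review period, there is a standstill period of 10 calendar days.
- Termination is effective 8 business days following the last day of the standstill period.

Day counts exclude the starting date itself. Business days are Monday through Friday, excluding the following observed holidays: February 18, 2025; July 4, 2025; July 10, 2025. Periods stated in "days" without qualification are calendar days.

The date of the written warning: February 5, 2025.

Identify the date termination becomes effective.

The last day of the improvement period: February 5, 2025 + 13 days = February 18, 2025.
The last day of the review period: February 18, 2025 + 90 days = May 19, 2025.
The last day of the standstill period: May 19, 2025 + 10 days = May 29, 2025.
From Thursday, May 29, 2025, 8 business days (May 30, Jun 2, Jun 3, Jun 4, Jun 5, Jun 6, Jun 9, Jun 10, skipping weekends) brings us to Tuesday, June 10, 2025, which is the date termination becomes effective.

June 10, 2025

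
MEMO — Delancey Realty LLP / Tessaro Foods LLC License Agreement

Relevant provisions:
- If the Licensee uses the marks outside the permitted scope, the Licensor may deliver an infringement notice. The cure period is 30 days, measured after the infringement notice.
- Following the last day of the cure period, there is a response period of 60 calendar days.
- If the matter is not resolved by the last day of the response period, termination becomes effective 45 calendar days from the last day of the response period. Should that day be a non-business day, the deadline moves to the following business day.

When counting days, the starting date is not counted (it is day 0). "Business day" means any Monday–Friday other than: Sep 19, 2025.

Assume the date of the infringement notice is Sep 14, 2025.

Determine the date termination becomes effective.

The last day of the cure period: 30 calendar days after Sep 14, 2025 is Oct 14, 2025.
The last day of the response period: Oct 14, 2025 + 60 days = Dec 13, 2025.
Adding 45 calendar days to Dec 13, 2025 gives Jan 27, 2026, which is the date termination becomes effective. Jan 27, 2026 is a Tuesday and is not a listed holiday, so no roll-forward applies.

Jan 27, 2026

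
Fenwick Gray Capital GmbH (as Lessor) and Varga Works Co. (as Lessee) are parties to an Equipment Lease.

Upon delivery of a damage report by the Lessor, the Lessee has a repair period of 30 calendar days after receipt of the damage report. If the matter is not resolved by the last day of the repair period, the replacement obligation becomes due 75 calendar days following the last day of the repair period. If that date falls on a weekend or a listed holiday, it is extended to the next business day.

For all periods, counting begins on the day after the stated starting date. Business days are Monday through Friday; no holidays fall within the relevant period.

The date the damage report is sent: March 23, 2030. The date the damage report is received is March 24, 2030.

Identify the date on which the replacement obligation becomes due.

The last day of the repair period: 30 calendar days after March 24, 2030 is April 23, 2030.
The date on which the replacement obligation becomes due: 75 calendar days after April 23, 2030 is July 7, 2030. That falls on a Sunday, so it rolls to the next business day, Monday, July 8, 2030.

July 8, 2030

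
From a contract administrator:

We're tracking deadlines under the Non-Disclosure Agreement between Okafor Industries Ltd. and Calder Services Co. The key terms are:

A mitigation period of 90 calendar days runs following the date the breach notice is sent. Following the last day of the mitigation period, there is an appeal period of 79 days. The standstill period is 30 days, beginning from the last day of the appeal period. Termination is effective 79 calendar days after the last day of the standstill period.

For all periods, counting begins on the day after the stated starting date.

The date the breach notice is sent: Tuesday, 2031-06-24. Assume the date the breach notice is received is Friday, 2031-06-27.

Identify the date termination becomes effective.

2032-03-28

Adding 90 calendar days to 2031-06-24 gives 2031-09-22, which is the last day of the mitigation period.
The last day of the appeal period: 2031-09-22 + 79 days = 2031-12-10.
The last day of the standstill period: 30 calendar days after 2031-12-10 is 2032-01-09.
The date termination becomes effective: 79 calendar days after 2032-01-09 is 2032-03-28.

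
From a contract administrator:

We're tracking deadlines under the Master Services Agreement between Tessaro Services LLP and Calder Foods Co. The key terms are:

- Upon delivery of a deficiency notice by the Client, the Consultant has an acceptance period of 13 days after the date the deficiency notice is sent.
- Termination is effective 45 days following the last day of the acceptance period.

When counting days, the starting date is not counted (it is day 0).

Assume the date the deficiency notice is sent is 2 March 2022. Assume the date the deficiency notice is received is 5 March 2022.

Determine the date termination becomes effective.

29 April 2022

The last day of the acceptance period: 2 March 2022 + 13 days = 15 March 2022.
The date termination becomes effective: 15 March 2022 + 45 days = 29 April 2022.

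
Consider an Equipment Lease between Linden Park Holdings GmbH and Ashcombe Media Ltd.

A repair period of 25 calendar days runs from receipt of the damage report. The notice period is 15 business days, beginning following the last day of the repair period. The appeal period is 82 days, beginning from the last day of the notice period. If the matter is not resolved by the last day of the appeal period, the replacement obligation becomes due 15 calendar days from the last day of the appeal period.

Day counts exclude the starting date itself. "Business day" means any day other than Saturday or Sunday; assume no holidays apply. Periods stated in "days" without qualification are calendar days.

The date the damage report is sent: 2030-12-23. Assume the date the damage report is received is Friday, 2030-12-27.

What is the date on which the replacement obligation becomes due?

The last day of the repair period: 25 calendar days after 2030-12-27 is 2031-01-21.
From Tuesday, 2031-01-21, 15 business days (Jan 22, Jan 23, Jan 24, Jan 27, …, Feb 7, Feb 10, Feb 11, skipping weekends) brings us to Tuesday, 2031-02-11, which is the last day of the notice period.
The last day of the appeal period: 82 calendar days after 2031-02-11 is 2031-05-04.
The date on which the replacement obligation becomes due: 2031-05-04 + 15 days = 2031-05-19.

2031-05-19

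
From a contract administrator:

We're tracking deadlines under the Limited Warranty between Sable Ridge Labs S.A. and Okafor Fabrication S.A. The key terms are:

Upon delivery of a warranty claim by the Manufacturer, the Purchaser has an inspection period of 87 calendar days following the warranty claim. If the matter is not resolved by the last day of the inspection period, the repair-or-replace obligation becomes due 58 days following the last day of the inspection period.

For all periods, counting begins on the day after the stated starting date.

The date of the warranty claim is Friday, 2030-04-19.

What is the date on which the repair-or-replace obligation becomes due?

The last day of the inspection period: 2030-04-19 + 87 days = 2030-07-15.
The date on which the repair-or-replace obligation becomes due: 2030-07-15 + 58 days = 2030-09-11.

2030-09-11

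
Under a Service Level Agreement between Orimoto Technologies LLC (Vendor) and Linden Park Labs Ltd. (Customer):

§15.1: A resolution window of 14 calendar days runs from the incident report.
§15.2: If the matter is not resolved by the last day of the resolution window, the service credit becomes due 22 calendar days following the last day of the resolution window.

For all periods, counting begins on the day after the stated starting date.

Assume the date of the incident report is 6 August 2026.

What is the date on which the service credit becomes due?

The last day of the resolution window: 6 August 2026 + 14 days = 20 August 2026.
The date on which the service credit becomes due: 20 August 2026 + 22 days = 11 September 2026.

11 September 2026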